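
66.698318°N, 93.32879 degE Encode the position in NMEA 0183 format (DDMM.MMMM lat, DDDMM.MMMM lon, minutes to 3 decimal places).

6641.899,N / 09319.727,E

φ: 66° + 0.698318 × 60 = 66° 41.89908′
Lon: minutes = (93.328790 − 93) × 60 = 19.72740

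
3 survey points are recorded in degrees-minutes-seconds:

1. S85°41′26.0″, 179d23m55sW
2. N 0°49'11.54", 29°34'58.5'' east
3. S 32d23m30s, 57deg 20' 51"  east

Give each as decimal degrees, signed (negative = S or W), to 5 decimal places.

1. -85.69056, -179.39861
2. 0.81987, 29.58292
3. -32.39167, 57.34750

Point 1:
  Lat: 41′ + 26″ = 41.43333′; 85 + 41.43333/60 = 85.690556
  S → negative
  Longitude: 23′ + 55″ = 23.91667′; 179 + 23.91667/60 = 179.398611
  W ⇒ negate
Point 2:
  φ: 0 + 49/60 + 11.54/3600 = 0.819872
  N ⇒ keep positive
  Lon: 29° + 34/60 + 58.5/3600 = 29 + 0.566667 + 0.016250 = 29.582917
  E → positive
Point 3:
  Lat: 32 + 23/60 + 30/3600 = 32.391667
  hemisphere S, so the sign is −
  λ: 57 + 20/60 + 51/3600 = 57.347500
  E → positive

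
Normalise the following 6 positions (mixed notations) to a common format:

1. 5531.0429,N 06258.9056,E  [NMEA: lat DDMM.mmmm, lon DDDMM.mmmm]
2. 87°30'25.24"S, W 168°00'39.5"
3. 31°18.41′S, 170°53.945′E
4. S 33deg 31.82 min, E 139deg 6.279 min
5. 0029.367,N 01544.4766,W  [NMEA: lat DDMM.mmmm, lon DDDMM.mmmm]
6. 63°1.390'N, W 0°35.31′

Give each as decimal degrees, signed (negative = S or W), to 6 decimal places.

1. 55.517382, 62.981760
2. -87.507011, -168.010972
3. -31.306833, 170.899083
4. -33.530333, 139.104650
5. 0.489450, -15.741277
6. 63.023167, -0.588500

Point 1:
  φ: degrees = first 2 digits = 55, minutes = 31.0429; 55 + 31.0429/60 = 55.5173817
  N → positive
  λ: degrees = first 3 digits = 62, minutes = 58.9056; 62 + 58.9056/60 = 62.9817600
  E → positive
Point 2:
  Lat: 30′ + 25.24″ = 30.42067′; 87 + 30.42067/60 = 87.5070111
  S → negative
  Lon: 168 + 0/60 + 39.5/3600 = 168.0109722
  W → negative
Point 3:
  φ: 18.41′ = 0.306833°; total 31.3068333
  hemisphere S, so the sign is −
  Longitude: 170 + 53.945/60 = 170.8990833
  E ⇒ keep positive
Point 4:
  Latitude: 31.82′ = 0.530333°; total 33.5303333
  hemisphere S, so the sign is −
  λ: 6.279′ = 0.104650°; total 139.1046500
  E ⇒ keep positive
Point 5:
  φ: degrees = first 2 digits = 0, minutes = 29.367; 0 + 29.367/60 = 0.4894500
  N ⇒ keep positive
  λ: split at 3 digits → 015° and 44.4766′; 15 + 44.4766/60 = 15.7412767
  hemisphere W, so the sign is −
Point 6:
  φ: 63 + 1.39/60 = 63.0231667
  N → positive
  Lon: 35.31′ = 0.588500°; total 0.5885000
  W → negative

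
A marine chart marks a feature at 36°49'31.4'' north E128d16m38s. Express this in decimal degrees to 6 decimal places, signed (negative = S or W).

Lat: 49′ + 31.4″ = 49.52333′; 36 + 49.52333/60 = 36.8253889
N → positive
Longitude: 16′ + 38″ = 16.63333′; 128 + 16.63333/60 = 128.2772222
E → positive

36.825389, 128.277222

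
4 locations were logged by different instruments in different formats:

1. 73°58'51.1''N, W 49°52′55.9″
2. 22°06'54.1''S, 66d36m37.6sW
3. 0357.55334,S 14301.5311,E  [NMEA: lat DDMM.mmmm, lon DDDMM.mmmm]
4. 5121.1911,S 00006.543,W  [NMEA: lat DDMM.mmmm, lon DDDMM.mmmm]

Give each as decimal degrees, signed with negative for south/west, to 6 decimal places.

Point 1:
  φ: 73 + 58/60 + 51.1/3600 = 73.9808611
  N → positive
  Longitude: 49 + 52/60 + 55.9/3600 = 49.8821944
  W → negative
Point 2:
  Lat: 22° + 6/60 + 54.1/3600 = 22 + 0.100000 + 0.015028 = 22.1150278
  hemisphere S, so the sign is −
  Lon: 36′ + 37.6″ = 36.62667′; 66 + 36.62667/60 = 66.6104444
  hemisphere W, so the sign is −
Point 3:
  φ: split at 2 digits → 03° and 57.55334′; 3 + 57.55334/60 = 3.9592223
  S → negative
  λ: split at 3 digits → 143° and 1.5311′; 143 + 1.5311/60 = 143.0255183
  E ⇒ keep positive
Point 4:
  Latitude: split at 2 digits → 51° and 21.1911′; 51 + 21.1911/60 = 51.3531850
  S ⇒ negate
  Lon: split at 3 digits → 000° and 6.543′; 0 + 6.543/60 = 0.1090500
  hemisphere W, so the sign is −

1. 73.980861, -49.882194
2. -22.115028, -66.610444
3. -3.959222, 143.025518
4. -51.353185, -0.109050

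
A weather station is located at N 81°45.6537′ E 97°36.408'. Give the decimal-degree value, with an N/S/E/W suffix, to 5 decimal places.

Lat: 45.6537′ = 0.760895°; total 81.760895
λ: 36.408′ = 0.606800°; total 97.606800

81.76090° N, 97.60680° E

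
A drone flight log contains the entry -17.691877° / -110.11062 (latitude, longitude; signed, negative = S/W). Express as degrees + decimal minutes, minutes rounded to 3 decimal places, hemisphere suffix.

Latitude is negative → S; |value| = 17.691877
φ: minutes = (17.691877 − 17) × 60 = 41.51262
Longitude is negative → W; |value| = 110.110620
Lon: 110° + 0.110620 × 60 = 110° 6.63720′

17° 41.513′ S, 110° 6.637′ W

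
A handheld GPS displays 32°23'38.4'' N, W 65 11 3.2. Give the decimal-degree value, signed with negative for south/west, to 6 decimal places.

32.394000, -65.184222

Lat: 32° + 23/60 + 38.4/3600 = 32 + 0.383333 + 0.010667 = 32.3940000
N ⇒ keep positive
Lon: 11′ + 3.2″ = 11.05333′; 65 + 11.05333/60 = 65.1842222
hemisphere W, so the sign is −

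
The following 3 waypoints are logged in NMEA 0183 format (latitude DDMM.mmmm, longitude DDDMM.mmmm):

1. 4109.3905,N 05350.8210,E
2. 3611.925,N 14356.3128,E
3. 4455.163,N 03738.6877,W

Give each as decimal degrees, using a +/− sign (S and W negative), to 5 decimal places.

Point 1:
  φ: degrees = first 2 digits = 41, minutes = 9.3905; 41 + 9.3905/60 = 41.156508
  N ⇒ keep positive
  Longitude: degrees = first 3 digits = 53, minutes = 50.821; 53 + 50.821/60 = 53.847017
  E → positive
Point 2:
  Latitude: degrees = first 2 digits = 36, minutes = 11.925; 36 + 11.925/60 = 36.198750
  N ⇒ keep positive
  Lon: split at 3 digits → 143° and 56.3128′; 143 + 56.3128/60 = 143.938547
  E ⇒ keep positive
Point 3:
  Latitude: split at 2 digits → 44° and 55.163′; 44 + 55.163/60 = 44.919383
  N ⇒ keep positive
  Lon: degrees = first 3 digits = 37, minutes = 38.6877; 37 + 38.6877/60 = 37.644795
  hemisphere W, so the sign is −

1. 41.15651, 53.84702
2. 36.19875, 143.93855
3. 44.91938, -37.64480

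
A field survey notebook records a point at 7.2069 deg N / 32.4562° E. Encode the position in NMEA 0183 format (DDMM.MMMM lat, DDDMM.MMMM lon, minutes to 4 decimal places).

0712.4140,N / 03227.3720,E

φ: 7° + 0.206900 × 60 = 7° 12.414000′
Lon: minutes = (32.456200 − 32) × 60 = 27.372000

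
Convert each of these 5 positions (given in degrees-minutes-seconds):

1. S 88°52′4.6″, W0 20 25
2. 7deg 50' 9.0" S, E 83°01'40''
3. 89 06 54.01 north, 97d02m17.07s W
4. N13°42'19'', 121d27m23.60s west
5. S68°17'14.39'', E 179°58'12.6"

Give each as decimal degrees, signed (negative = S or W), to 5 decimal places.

Point 1:
  φ: 88° + 52/60 + 4.6/3600 = 88 + 0.866667 + 0.001278 = 88.867944
  S → negative
  λ: 0 + 20/60 + 25/3600 = 0.340278
  W ⇒ negate
Point 2:
  Lat: 7 + 50/60 + 9/3600 = 7.835833
  S ⇒ negate
  Lon: 1′ + 40″ = 1.66667′; 83 + 1.66667/60 = 83.027778
  E → positive
Point 3:
  Latitude: 89° + 6/60 + 54.01/3600 = 89 + 0.100000 + 0.015003 = 89.115003
  N → positive
  Longitude: 97° + 2/60 + 17.07/3600 = 97 + 0.033333 + 0.004742 = 97.038075
  W → negative
Point 4:
  Latitude: 13° + 42/60 + 19/3600 = 13 + 0.700000 + 0.005278 = 13.705278
  N → positive
  Longitude: 121° + 27/60 + 23.6/3600 = 121 + 0.450000 + 0.006556 = 121.456556
  W ⇒ negate
Point 5:
  Latitude: 68 + 17/60 + 14.39/3600 = 68.287331
  S ⇒ negate
  Lon: 58′ + 12.6″ = 58.21000′; 179 + 58.21000/60 = 179.970167
  E ⇒ keep positive

1. -88.86794, -0.34028
2. -7.83583, 83.02778
3. 89.11500, -97.03808
4. 13.70528, -121.45656
5. -68.28733, 179.97017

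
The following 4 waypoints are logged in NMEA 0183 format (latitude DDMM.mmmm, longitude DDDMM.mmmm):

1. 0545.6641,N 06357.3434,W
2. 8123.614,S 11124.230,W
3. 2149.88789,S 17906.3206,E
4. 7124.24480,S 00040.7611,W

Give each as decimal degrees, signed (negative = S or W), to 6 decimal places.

Point 1:
  φ: split at 2 digits → 05° and 45.6641′; 5 + 45.6641/60 = 5.7610683
  N → positive
  Longitude: degrees = first 3 digits = 63, minutes = 57.3434; 63 + 57.3434/60 = 63.9557233
  W → negative
Point 2:
  Lat: degrees = first 2 digits = 81, minutes = 23.614; 81 + 23.614/60 = 81.3935667
  S ⇒ negate
  Longitude: degrees = first 3 digits = 111, minutes = 24.23; 111 + 24.23/60 = 111.4038333
  hemisphere W, so the sign is −
Point 3:
  Lat: split at 2 digits → 21° and 49.88789′; 21 + 49.88789/60 = 21.8314648
  hemisphere S, so the sign is −
  λ: degrees = first 3 digits = 179, minutes = 6.3206; 179 + 6.3206/60 = 179.1053433
  E ⇒ keep positive
Point 4:
  Latitude: split at 2 digits → 71° and 24.2448′; 71 + 24.2448/60 = 71.4040800
  S ⇒ negate
  λ: split at 3 digits → 000° and 40.7611′; 0 + 40.7611/60 = 0.6793517
  W → negative

1. 5.761068, -63.955723
2. -81.393567, -111.403833
3. -21.831465, 179.105343
4. -71.404080, -0.679352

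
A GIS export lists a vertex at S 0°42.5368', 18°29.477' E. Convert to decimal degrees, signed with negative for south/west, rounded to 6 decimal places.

φ: 42.5368′ = 0.708947°; total 0.7089467
hemisphere S, so the sign is −
λ: 18 + 29.477/60 = 18.4912833
E ⇒ keep positive

-0.708947, 18.491283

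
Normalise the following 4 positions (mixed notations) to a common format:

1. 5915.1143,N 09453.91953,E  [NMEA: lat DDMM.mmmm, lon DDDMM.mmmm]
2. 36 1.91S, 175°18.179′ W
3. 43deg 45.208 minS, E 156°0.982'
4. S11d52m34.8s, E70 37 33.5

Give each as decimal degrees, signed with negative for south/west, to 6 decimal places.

1. 59.251905, 94.898659
2. -36.031833, -175.302983
3. -43.753467, 156.016367
4. -11.876333, 70.625972

Point 1:
  Latitude: degrees = first 2 digits = 59, minutes = 15.1143; 59 + 15.1143/60 = 59.2519050
  N → positive
  λ: degrees = first 3 digits = 94, minutes = 53.91953; 94 + 53.91953/60 = 94.8986588
  E ⇒ keep positive
Point 2:
  Latitude: 1.91′ = 0.031833°; total 36.0318333
  S → negative
  λ: 175 + 18.179/60 = 175.3029833
  hemisphere W, so the sign is −
Point 3:
  Lat: 45.208′ = 0.753467°; total 43.7534667
  hemisphere S, so the sign is −
  Lon: 0.982′ = 0.016367°; total 156.0163667
  E → positive
Point 4:
  Lat: 11° + 52/60 + 34.8/3600 = 11 + 0.866667 + 0.009667 = 11.8763333
  S → negative
  λ: 70° + 37/60 + 33.5/3600 = 70 + 0.616667 + 0.009306 = 70.6259722
  E ⇒ keep positive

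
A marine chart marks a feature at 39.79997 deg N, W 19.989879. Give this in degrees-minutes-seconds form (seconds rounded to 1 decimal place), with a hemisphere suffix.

φ: 0.799970° → 47.99820′; 0.99820 × 60 = 59.892″
Lon: 0.989879 × 60 = 59.39274′ → 59′, remainder × 60 = 23.564″

39°47′59.9″ N, 19°59′23.6″ W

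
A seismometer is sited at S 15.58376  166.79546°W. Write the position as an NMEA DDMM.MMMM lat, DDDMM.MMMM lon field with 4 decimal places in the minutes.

Latitude: fractional part 0.583760 → 35.025600 minutes
λ: minutes = (166.795460 − 166) × 60 = 47.727600

1535.0256,S / 16647.7276,W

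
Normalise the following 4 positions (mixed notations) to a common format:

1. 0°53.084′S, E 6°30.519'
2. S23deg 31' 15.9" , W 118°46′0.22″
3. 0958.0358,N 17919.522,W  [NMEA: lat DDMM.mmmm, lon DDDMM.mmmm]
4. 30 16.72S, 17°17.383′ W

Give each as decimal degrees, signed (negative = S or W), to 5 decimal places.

Point 1:
  Lat: 0 + 53.084/60 = 0.884733
  S → negative
  Lon: 6 + 30.519/60 = 6.508650
  E → positive
Point 2:
  Lat: 31′ + 15.9″ = 31.26500′; 23 + 31.26500/60 = 23.521083
  hemisphere S, so the sign is −
  Lon: 118° + 46/60 + 0.22/3600 = 118 + 0.766667 + 0.000061 = 118.766728
  W ⇒ negate
Point 3:
  Lat: degrees = first 2 digits = 9, minutes = 58.0358; 9 + 58.0358/60 = 9.967263
  N ⇒ keep positive
  Longitude: degrees = first 3 digits = 179, minutes = 19.522; 179 + 19.522/60 = 179.325367
  hemisphere W, so the sign is −
Point 4:
  φ: 30 + 16.72/60 = 30.278667
  hemisphere S, so the sign is −
  Longitude: 17.383′ = 0.289717°; total 17.289717
  W → negative

1. -0.88473, 6.50865
2. -23.52108, -118.76673
3. 9.96726, -179.32537
4. -30.27867, -17.28972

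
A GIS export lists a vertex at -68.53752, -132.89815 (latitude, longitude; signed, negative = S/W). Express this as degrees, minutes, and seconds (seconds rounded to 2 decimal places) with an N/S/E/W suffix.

Latitude is negative → S; |value| = 68.537520
Latitude: whole degrees 68; 32.25120′ → 32′ and 15.0720″
Longitude is negative → W; |value| = 132.898150
Lon: 0.898150 × 60 = 53.88900′ → 53′, remainder × 60 = 53.3400″

68°32′15.07″ S, 132°53′53.34″ W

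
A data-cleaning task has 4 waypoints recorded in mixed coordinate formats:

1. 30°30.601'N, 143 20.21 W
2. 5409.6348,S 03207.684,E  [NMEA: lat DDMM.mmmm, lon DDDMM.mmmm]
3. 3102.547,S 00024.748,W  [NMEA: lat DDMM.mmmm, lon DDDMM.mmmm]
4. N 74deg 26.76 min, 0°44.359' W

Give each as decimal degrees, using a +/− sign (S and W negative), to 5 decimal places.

1. 30.51002, -143.33683
2. -54.16058, 32.12807
3. -31.04245, -0.41247
4. 74.44600, -0.73932

Point 1:
  φ: 30.601′ = 0.510017°; total 30.510017
  N ⇒ keep positive
  Lon: 143 + 20.21/60 = 143.336833
  W ⇒ negate
Point 2:
  Lat: degrees = first 2 digits = 54, minutes = 9.6348; 54 + 9.6348/60 = 54.160580
  S ⇒ negate
  Longitude: degrees = first 3 digits = 32, minutes = 7.684; 32 + 7.684/60 = 32.128067
  E ⇒ keep positive
Point 3:
  φ: degrees = first 2 digits = 31, minutes = 2.547; 31 + 2.547/60 = 31.042450
  S → negative
  Lon: degrees = first 3 digits = 0, minutes = 24.748; 0 + 24.748/60 = 0.412467
  W → negative
Point 4:
  Latitude: 74 + 26.76/60 = 74.446000
  N ⇒ keep positive
  Lon: 0 + 44.359/60 = 0.739317
  W ⇒ negate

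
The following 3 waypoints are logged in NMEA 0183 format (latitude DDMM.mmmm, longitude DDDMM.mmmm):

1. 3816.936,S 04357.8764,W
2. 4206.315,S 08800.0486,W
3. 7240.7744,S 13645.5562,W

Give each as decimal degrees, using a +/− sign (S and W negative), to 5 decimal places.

1. -38.28227, -43.96461
2. -42.10525, -88.00081
3. -72.67957, -136.75927

Point 1:
  Latitude: degrees = first 2 digits = 38, minutes = 16.936; 38 + 16.936/60 = 38.282267
  S ⇒ negate
  Lon: split at 3 digits → 043° and 57.8764′; 43 + 57.8764/60 = 43.964607
  W ⇒ negate
Point 2:
  φ: split at 2 digits → 42° and 6.315′; 42 + 6.315/60 = 42.105250
  S ⇒ negate
  Lon: degrees = first 3 digits = 88, minutes = 0.0486; 88 + 0.0486/60 = 88.000810
  W → negative
Point 3:
  Latitude: degrees = first 2 digits = 72, minutes = 40.7744; 72 + 40.7744/60 = 72.679573
  S ⇒ negate
  Lon: degrees = first 3 digits = 136, minutes = 45.5562; 136 + 45.5562/60 = 136.759270
  W → negative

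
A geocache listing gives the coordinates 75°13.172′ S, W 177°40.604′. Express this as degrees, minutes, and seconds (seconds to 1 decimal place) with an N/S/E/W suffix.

Lat: 13.17200′ → 13′ and 0.17200 × 60 = 10.320″
λ: 40.60400′ → 40′ and 0.60400 × 60 = 36.240″

75°13′10.3″ S, 177°40′36.2″ W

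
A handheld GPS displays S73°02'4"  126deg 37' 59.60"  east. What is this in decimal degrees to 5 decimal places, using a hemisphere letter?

73.03444° S, 126.63322° E

φ: 73° + 2/60 + 4/3600 = 73 + 0.033333 + 0.001111 = 73.034444
Longitude: 126 + 37/60 + 59.6/3600 = 126.633222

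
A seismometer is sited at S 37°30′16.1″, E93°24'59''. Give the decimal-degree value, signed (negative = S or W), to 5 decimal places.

-37.50447, 93.41639

Lat: 37° + 30/60 + 16.1/3600 = 37 + 0.500000 + 0.004472 = 37.504472
hemisphere S, so the sign is −
λ: 93° + 24/60 + 59/3600 = 93 + 0.400000 + 0.016389 = 93.416389
E → positive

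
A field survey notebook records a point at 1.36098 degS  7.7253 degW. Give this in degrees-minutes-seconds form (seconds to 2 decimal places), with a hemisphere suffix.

Lat: 0.360980 × 60 = 21.65880′ → 21′, remainder × 60 = 39.5280″
λ: whole degrees 7; 43.51800′ → 43′ and 31.0800″

1°21′39.53″ S, 7°43′31.08″ W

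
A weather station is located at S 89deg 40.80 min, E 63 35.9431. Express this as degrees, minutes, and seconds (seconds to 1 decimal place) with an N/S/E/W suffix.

89°40′48.0″ S, 63°35′56.6″ E

Latitude: 40.80000′ → 40′ and 0.80000 × 60 = 48.000″
Longitude: fractional minutes 0.94310 × 60 = 56.586″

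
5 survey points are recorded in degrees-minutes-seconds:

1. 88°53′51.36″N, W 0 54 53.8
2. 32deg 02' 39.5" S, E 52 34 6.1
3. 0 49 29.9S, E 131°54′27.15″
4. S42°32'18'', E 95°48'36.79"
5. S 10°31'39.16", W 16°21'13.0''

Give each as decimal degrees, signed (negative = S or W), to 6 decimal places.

Point 1:
  φ: 53′ + 51.36″ = 53.85600′; 88 + 53.85600/60 = 88.8976000
  N → positive
  Lon: 0 + 54/60 + 53.8/3600 = 0.9149444
  W ⇒ negate
Point 2:
  Latitude: 32° + 2/60 + 39.5/3600 = 32 + 0.033333 + 0.010972 = 32.0443056
  S ⇒ negate
  Longitude: 34′ + 6.1″ = 34.10167′; 52 + 34.10167/60 = 52.5683611
  E ⇒ keep positive
Point 3:
  Lat: 0° + 49/60 + 29.9/3600 = 0 + 0.816667 + 0.008306 = 0.8249722
  S ⇒ negate
  Lon: 131° + 54/60 + 27.15/3600 = 131 + 0.900000 + 0.007542 = 131.9075417
  E ⇒ keep positive
Point 4:
  Lat: 42 + 32/60 + 18/3600 = 42.5383333
  S → negative
  λ: 48′ + 36.79″ = 48.61317′; 95 + 48.61317/60 = 95.8102194
  E ⇒ keep positive
Point 5:
  Lat: 10° + 31/60 + 39.16/3600 = 10 + 0.516667 + 0.010878 = 10.5275444
  hemisphere S, so the sign is −
  Longitude: 16 + 21/60 + 13/3600 = 16.3536111
  hemisphere W, so the sign is −

1. 88.897600, -0.914944
2. -32.044306, 52.568361
3. -0.824972, 131.907542
4. -42.538333, 95.810219
5. -10.527544, -16.353611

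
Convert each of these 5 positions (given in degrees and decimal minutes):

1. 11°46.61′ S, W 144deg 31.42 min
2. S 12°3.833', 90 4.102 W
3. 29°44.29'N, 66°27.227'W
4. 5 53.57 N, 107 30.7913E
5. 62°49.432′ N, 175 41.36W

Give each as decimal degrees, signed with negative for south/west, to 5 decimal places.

Point 1:
  Latitude: 46.61′ = 0.776833°; total 11.776833
  S → negative
  λ: 31.42′ = 0.523667°; total 144.523667
  hemisphere W, so the sign is −
Point 2:
  Lat: 3.833′ = 0.063883°; total 12.063883
  hemisphere S, so the sign is −
  λ: 4.102′ = 0.068367°; total 90.068367
  hemisphere W, so the sign is −
Point 3:
  φ: 29 + 44.29/60 = 29.738167
  N ⇒ keep positive
  λ: 27.227′ = 0.453783°; total 66.453783
  hemisphere W, so the sign is −
Point 4:
  φ: 5 + 53.57/60 = 5.892833
  N → positive
  Longitude: 107 + 30.7913/60 = 107.513188
  E ⇒ keep positive
Point 5:
  φ: 49.432′ = 0.823867°; total 62.823867
  N → positive
  Lon: 41.36′ = 0.689333°; total 175.689333
  W → negative

1. -11.77683, -144.52367
2. -12.06388, -90.06837
3. 29.73817, -66.45378
4. 5.89283, 107.51319
5. 62.82387, -175.68933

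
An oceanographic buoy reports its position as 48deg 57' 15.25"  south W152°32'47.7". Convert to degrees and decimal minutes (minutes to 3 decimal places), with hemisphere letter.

48° 57.254′ S, 152° 32.795′ W

Lat: seconds/60 = 0.25417; minutes = 57 + 0.25417 = 57.25417
λ: 32 + 47.7/60 = 32.79500′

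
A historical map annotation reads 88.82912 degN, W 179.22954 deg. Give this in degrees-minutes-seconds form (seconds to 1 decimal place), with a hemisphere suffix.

88°49′44.8″ N, 179°13′46.3″ W

Latitude: whole degrees 88; 49.74720′ → 49′ and 44.832″
λ: 0.229540° → 13.77240′; 0.77240 × 60 = 46.344″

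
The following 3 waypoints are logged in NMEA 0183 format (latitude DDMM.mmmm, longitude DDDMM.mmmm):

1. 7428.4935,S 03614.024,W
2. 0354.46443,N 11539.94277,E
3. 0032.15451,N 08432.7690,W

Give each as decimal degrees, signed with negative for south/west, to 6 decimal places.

1. -74.474892, -36.233733
2. 3.907741, 115.665713
3. 0.535909, -84.546150

Point 1:
  Lat: degrees = first 2 digits = 74, minutes = 28.4935; 74 + 28.4935/60 = 74.4748917
  S → negative
  Lon: split at 3 digits → 036° and 14.024′; 36 + 14.024/60 = 36.2337333
  W → negative
Point 2:
  φ: degrees = first 2 digits = 3, minutes = 54.46443; 3 + 54.46443/60 = 3.9077405
  N → positive
  Lon: degrees = first 3 digits = 115, minutes = 39.94277; 115 + 39.94277/60 = 115.6657128
  E → positive
Point 3:
  Latitude: split at 2 digits → 00° and 32.15451′; 0 + 32.15451/60 = 0.5359085
  N → positive
  Lon: split at 3 digits → 084° and 32.769′; 84 + 32.769/60 = 84.5461500
  W ⇒ negate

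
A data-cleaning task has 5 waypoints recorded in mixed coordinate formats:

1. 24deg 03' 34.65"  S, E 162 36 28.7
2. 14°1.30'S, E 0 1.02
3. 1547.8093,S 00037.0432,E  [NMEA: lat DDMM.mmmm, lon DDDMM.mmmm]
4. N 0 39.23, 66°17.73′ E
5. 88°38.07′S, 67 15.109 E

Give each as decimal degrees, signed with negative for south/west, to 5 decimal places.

1. -24.05963, 162.60797
2. -14.02167, 0.01700
3. -15.79682, 0.61739
4. 0.65383, 66.29550
5. -88.63450, 67.25182

Point 1:
  Lat: 24 + 3/60 + 34.65/3600 = 24.059625
  hemisphere S, so the sign is −
  λ: 162 + 36/60 + 28.7/3600 = 162.607972
  E ⇒ keep positive
Point 2:
  Lat: 14 + 1.3/60 = 14.021667
  hemisphere S, so the sign is −
  Longitude: 1.02′ = 0.017000°; total 0.017000
  E → positive
Point 3:
  Latitude: split at 2 digits → 15° and 47.8093′; 15 + 47.8093/60 = 15.796822
  S ⇒ negate
  Lon: split at 3 digits → 000° and 37.0432′; 0 + 37.0432/60 = 0.617387
  E ⇒ keep positive
Point 4:
  φ: 0 + 39.23/60 = 0.653833
  N → positive
  λ: 66 + 17.73/60 = 66.295500
  E → positive
Point 5:
  φ: 38.07′ = 0.634500°; total 88.634500
  S ⇒ negate
  λ: 15.109′ = 0.251817°; total 67.251817
  E ⇒ keep positive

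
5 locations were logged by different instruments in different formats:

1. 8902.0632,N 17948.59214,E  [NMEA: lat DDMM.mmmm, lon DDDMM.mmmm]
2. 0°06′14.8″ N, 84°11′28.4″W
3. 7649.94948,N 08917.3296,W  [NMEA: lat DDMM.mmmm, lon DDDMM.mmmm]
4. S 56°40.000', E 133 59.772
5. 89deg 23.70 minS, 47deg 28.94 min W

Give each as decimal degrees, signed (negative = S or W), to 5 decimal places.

1. 89.03439, 179.80987
2. 0.10411, -84.19122
3. 76.83249, -89.28883
4. -56.66667, 133.99620
5. -89.39500, -47.48233

Point 1:
  φ: split at 2 digits → 89° and 2.0632′; 89 + 2.0632/60 = 89.034387
  N → positive
  Longitude: split at 3 digits → 179° and 48.59214′; 179 + 48.59214/60 = 179.809869
  E ⇒ keep positive
Point 2:
  Latitude: 0 + 6/60 + 14.8/3600 = 0.104111
  N ⇒ keep positive
  λ: 84 + 11/60 + 28.4/3600 = 84.191222
  W → negative
Point 3:
  Lat: split at 2 digits → 76° and 49.94948′; 76 + 49.94948/60 = 76.832491
  N ⇒ keep positive
  λ: degrees = first 3 digits = 89, minutes = 17.3296; 89 + 17.3296/60 = 89.288827
  W ⇒ negate
Point 4:
  Latitude: 40′ = 0.666667°; total 56.666667
  hemisphere S, so the sign is −
  λ: 59.772′ = 0.996200°; total 133.996200
  E ⇒ keep positive
Point 5:
  φ: 23.7′ = 0.395000°; total 89.395000
  hemisphere S, so the sign is −
  Longitude: 28.94′ = 0.482333°; total 47.482333
  W → negative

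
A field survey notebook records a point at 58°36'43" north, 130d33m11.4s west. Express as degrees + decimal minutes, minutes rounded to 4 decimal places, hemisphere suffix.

φ: seconds/60 = 0.71667; minutes = 36 + 0.71667 = 36.716667
λ: 33 + 11.4/60 = 33.190000′

58° 36.7167′ N, 130° 33.1900′ W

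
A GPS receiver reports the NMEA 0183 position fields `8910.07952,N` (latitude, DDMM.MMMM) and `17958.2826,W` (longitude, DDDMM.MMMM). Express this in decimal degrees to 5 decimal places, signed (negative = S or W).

89.16799, -179.97138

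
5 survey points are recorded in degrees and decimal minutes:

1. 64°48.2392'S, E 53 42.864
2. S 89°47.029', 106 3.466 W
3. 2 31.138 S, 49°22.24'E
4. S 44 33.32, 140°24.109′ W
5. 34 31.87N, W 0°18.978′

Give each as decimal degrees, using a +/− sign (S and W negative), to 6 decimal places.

Point 1:
  φ: 64 + 48.2392/60 = 64.8039867
  hemisphere S, so the sign is −
  λ: 53 + 42.864/60 = 53.7144000
  E ⇒ keep positive
Point 2:
  Lat: 89 + 47.029/60 = 89.7838167
  S → negative
  Lon: 106 + 3.466/60 = 106.0577667
  hemisphere W, so the sign is −
Point 3:
  Latitude: 31.138′ = 0.518967°; total 2.5189667
  hemisphere S, so the sign is −
  Longitude: 49 + 22.24/60 = 49.3706667
  E → positive
Point 4:
  φ: 44 + 33.32/60 = 44.5553333
  hemisphere S, so the sign is −
  Lon: 24.109′ = 0.401817°; total 140.4018167
  W → negative
Point 5:
  Latitude: 31.87′ = 0.531167°; total 34.5311667
  N → positive
  Lon: 18.978′ = 0.316300°; total 0.3163000
  hemisphere W, so the sign is −

1. -64.803987, 53.714400
2. -89.783817, -106.057767
3. -2.518967, 49.370667
4. -44.555333, -140.401817
5. 34.531167, -0.316300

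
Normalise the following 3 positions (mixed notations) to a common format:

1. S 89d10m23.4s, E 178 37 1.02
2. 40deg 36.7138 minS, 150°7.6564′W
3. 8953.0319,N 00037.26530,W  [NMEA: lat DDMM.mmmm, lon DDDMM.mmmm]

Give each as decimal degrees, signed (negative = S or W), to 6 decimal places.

Point 1:
  Latitude: 10′ + 23.4″ = 10.39000′; 89 + 10.39000/60 = 89.1731667
  S ⇒ negate
  Longitude: 178 + 37/60 + 1.02/3600 = 178.6169500
  E ⇒ keep positive
Point 2:
  φ: 36.7138′ = 0.611897°; total 40.6118967
  S → negative
  λ: 7.6564′ = 0.127607°; total 150.1276067
  W ⇒ negate
Point 3:
  φ: split at 2 digits → 89° and 53.0319′; 89 + 53.0319/60 = 89.8838650
  N ⇒ keep positive
  Lon: degrees = first 3 digits = 0, minutes = 37.2653; 0 + 37.2653/60 = 0.6210883
  W → negative

1. -89.173167, 178.616950
2. -40.611897, -150.127607
3. 89.883865, -0.621088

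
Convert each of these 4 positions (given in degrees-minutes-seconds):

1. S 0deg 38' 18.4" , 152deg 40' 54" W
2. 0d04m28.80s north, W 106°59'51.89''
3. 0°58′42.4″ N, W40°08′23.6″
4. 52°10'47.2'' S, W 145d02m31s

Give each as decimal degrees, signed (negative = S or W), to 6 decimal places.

Point 1:
  Latitude: 38′ + 18.4″ = 38.30667′; 0 + 38.30667/60 = 0.6384444
  S → negative
  Lon: 152 + 40/60 + 54/3600 = 152.6816667
  W ⇒ negate
Point 2:
  Lat: 0 + 4/60 + 28.8/3600 = 0.0746667
  N ⇒ keep positive
  Longitude: 106 + 59/60 + 51.89/3600 = 106.9977472
  hemisphere W, so the sign is −
Point 3:
  Latitude: 0 + 58/60 + 42.4/3600 = 0.9784444
  N → positive
  λ: 40 + 8/60 + 23.6/3600 = 40.1398889
  hemisphere W, so the sign is −
Point 4:
  Latitude: 52° + 10/60 + 47.2/3600 = 52 + 0.166667 + 0.013111 = 52.1797778
  S → negative
  Longitude: 145° + 2/60 + 31/3600 = 145 + 0.033333 + 0.008611 = 145.0419444
  W → negative

1. -0.638444, -152.681667
2. 0.074667, -106.997747
3. 0.978444, -40.139889
4. -52.179778, -145.041944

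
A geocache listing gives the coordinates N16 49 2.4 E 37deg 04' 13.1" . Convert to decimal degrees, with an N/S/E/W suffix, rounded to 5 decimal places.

Latitude: 16° + 49/60 + 2.4/3600 = 16 + 0.816667 + 0.000667 = 16.817333
Lon: 37 + 4/60 + 13.1/3600 = 37.070306

16.81733° N, 37.07031° E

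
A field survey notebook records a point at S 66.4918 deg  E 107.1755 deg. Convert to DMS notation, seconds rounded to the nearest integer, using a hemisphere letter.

Latitude: 0.491800 × 60 = 29.50800′ → 29′, remainder × 60 = 30.48″
λ: 0.175500° → 10.53000′; 0.53000 × 60 = 31.80″

66°29′30″ S, 107°10′32″ E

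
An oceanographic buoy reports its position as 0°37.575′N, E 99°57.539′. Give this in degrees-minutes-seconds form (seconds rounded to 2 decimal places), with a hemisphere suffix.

0°37′34.50″ N, 99°57′32.34″ E

Lat: 37.57500′ → 37′ and 0.57500 × 60 = 34.5000″
Longitude: fractional minutes 0.53900 × 60 = 32.3400″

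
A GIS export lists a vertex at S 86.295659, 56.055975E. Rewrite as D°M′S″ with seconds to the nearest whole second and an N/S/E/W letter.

86°17′44″ S, 56°03′22″ E

φ: whole degrees 86; 17.73954′ → 17′ and 44.37″
λ: 0.055975° → 3.35850′; 0.35850 × 60 = 21.51″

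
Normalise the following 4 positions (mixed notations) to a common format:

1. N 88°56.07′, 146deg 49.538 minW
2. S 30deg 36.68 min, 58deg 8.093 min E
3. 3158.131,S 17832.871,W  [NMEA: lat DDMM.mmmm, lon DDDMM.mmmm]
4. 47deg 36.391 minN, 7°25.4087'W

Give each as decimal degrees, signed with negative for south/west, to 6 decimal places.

1. 88.934500, -146.825633
2. -30.611333, 58.134883
3. -31.968850, -178.547850
4. 47.606517, -7.423478

Point 1:
  φ: 56.07′ = 0.934500°; total 88.9345000
  N → positive
  λ: 49.538′ = 0.825633°; total 146.8256333
  hemisphere W, so the sign is −
Point 2:
  Latitude: 30 + 36.68/60 = 30.6113333
  S → negative
  Lon: 58 + 8.093/60 = 58.1348833
  E → positive
Point 3:
  Lat: degrees = first 2 digits = 31, minutes = 58.131; 31 + 58.131/60 = 31.9688500
  hemisphere S, so the sign is −
  λ: split at 3 digits → 178° and 32.871′; 178 + 32.871/60 = 178.5478500
  hemisphere W, so the sign is −
Point 4:
  φ: 36.391′ = 0.606517°; total 47.6065167
  N ⇒ keep positive
  Longitude: 7 + 25.4087/60 = 7.4234783
  W ⇒ negate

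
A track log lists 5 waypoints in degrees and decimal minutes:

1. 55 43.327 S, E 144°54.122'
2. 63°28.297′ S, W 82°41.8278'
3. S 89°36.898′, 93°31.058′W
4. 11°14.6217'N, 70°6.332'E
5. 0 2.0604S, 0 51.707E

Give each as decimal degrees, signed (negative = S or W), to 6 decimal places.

Point 1:
  Lat: 43.327′ = 0.722117°; total 55.7221167
  S → negative
  Longitude: 144 + 54.122/60 = 144.9020333
  E ⇒ keep positive
Point 2:
  φ: 63 + 28.297/60 = 63.4716167
  S ⇒ negate
  λ: 82 + 41.8278/60 = 82.6971300
  W → negative
Point 3:
  φ: 36.898′ = 0.614967°; total 89.6149667
  S ⇒ negate
  λ: 93 + 31.058/60 = 93.5176333
  hemisphere W, so the sign is −
Point 4:
  Latitude: 14.6217′ = 0.243695°; total 11.2436950
  N ⇒ keep positive
  Longitude: 6.332′ = 0.105533°; total 70.1055333
  E ⇒ keep positive
Point 5:
  Lat: 0 + 2.0604/60 = 0.0343400
  S ⇒ negate
  Lon: 51.707′ = 0.861783°; total 0.8617833
  E ⇒ keep positive

1. -55.722117, 144.902033
2. -63.471617, -82.697130
3. -89.614967, -93.517633
4. 11.243695, 70.105533
5. -0.034340, 0.861783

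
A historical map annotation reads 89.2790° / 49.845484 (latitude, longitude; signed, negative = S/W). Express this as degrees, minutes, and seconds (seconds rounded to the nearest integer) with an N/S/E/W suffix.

89°16′44″ N, 49°50′44″ E

Latitude: 0.279000 × 60 = 16.74000′ → 16′, remainder × 60 = 44.40″
Longitude: 0.845484 × 60 = 50.72904′ → 50′, remainder × 60 = 43.74″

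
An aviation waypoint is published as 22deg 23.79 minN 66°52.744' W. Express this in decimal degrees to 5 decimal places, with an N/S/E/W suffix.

22.39650° N, 66.87907° W

Latitude: 22 + 23.79/60 = 22.396500
Lon: 52.744′ = 0.879067°; total 66.879067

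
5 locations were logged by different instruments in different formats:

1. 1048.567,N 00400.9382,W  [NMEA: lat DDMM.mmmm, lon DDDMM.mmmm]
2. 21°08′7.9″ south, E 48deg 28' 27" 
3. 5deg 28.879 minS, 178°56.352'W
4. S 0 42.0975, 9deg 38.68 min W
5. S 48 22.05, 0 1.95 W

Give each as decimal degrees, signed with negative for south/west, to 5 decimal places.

1. 10.80945, -4.01564
2. -21.13553, 48.47417
3. -5.48132, -178.93920
4. -0.70163, -9.64467
5. -48.36750, -0.03250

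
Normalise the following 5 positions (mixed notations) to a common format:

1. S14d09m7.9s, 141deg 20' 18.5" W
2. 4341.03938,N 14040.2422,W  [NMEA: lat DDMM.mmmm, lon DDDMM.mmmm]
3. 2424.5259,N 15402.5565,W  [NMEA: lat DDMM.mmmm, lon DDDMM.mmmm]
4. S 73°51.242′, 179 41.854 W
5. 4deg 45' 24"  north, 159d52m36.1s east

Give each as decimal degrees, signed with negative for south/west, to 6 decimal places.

Point 1:
  Latitude: 9′ + 7.9″ = 9.13167′; 14 + 9.13167/60 = 14.1521944
  S ⇒ negate
  λ: 141 + 20/60 + 18.5/3600 = 141.3384722
  W → negative
Point 2:
  Latitude: split at 2 digits → 43° and 41.03938′; 43 + 41.03938/60 = 43.6839897
  N ⇒ keep positive
  Longitude: split at 3 digits → 140° and 40.2422′; 140 + 40.2422/60 = 140.6707033
  hemisphere W, so the sign is −
Point 3:
  φ: degrees = first 2 digits = 24, minutes = 24.5259; 24 + 24.5259/60 = 24.4087650
  N ⇒ keep positive
  Lon: split at 3 digits → 154° and 2.5565′; 154 + 2.5565/60 = 154.0426083
  W ⇒ negate
Point 4:
  Latitude: 51.242′ = 0.854033°; total 73.8540333
  S ⇒ negate
  Lon: 179 + 41.854/60 = 179.6975667
  hemisphere W, so the sign is −
Point 5:
  Latitude: 4 + 45/60 + 24/3600 = 4.7566667
  N → positive
  Longitude: 52′ + 36.1″ = 52.60167′; 159 + 52.60167/60 = 159.8766944
  E ⇒ keep positive

1. -14.152194, -141.338472
2. 43.683990, -140.670703
3. 24.408765, -154.042608
4. -73.854033, -179.697567
5. 4.756667, 159.876694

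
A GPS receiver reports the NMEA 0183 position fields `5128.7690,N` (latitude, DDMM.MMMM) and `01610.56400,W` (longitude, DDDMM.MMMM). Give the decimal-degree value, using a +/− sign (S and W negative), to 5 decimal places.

Lat: degrees = first 2 digits = 51, minutes = 28.769; 51 + 28.769/60 = 51.479483
N → positive
λ: degrees = first 3 digits = 16, minutes = 10.564; 16 + 10.564/60 = 16.176067
hemisphere W, so the sign is −

51.47948, -16.17607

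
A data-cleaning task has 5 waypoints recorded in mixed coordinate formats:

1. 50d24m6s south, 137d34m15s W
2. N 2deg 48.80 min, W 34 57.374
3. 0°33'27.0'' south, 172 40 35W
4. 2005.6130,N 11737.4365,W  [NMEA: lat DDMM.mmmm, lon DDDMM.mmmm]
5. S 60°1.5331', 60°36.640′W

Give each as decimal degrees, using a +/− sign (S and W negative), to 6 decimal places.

Point 1:
  φ: 50 + 24/60 + 6/3600 = 50.4016667
  hemisphere S, so the sign is −
  Lon: 137 + 34/60 + 15/3600 = 137.5708333
  hemisphere W, so the sign is −
Point 2:
  φ: 48.8′ = 0.813333°; total 2.8133333
  N → positive
  Longitude: 34 + 57.374/60 = 34.9562333
  W ⇒ negate
Point 3:
  Lat: 0 + 33/60 + 27/3600 = 0.5575000
  S ⇒ negate
  Lon: 172° + 40/60 + 35/3600 = 172 + 0.666667 + 0.009722 = 172.6763889
  hemisphere W, so the sign is −
Point 4:
  φ: degrees = first 2 digits = 20, minutes = 5.613; 20 + 5.613/60 = 20.0935500
  N → positive
  Longitude: degrees = first 3 digits = 117, minutes = 37.4365; 117 + 37.4365/60 = 117.6239417
  hemisphere W, so the sign is −
Point 5:
  φ: 60 + 1.5331/60 = 60.0255517
  S → negative
  λ: 36.64′ = 0.610667°; total 60.6106667
  W → negative

1. -50.401667, -137.570833
2. 2.813333, -34.956233
3. -0.557500, -172.676389
4. 20.093550, -117.623942
5. -60.025552, -60.610667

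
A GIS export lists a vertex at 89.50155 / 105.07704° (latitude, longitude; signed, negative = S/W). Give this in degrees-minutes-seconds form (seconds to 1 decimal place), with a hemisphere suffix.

89°30′5.6″ N, 105°04′37.3″ E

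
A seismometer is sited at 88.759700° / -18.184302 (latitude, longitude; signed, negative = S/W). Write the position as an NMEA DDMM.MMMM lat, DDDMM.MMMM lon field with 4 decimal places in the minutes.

Latitude: fractional part 0.759700 → 45.582000 minutes
Longitude is negative → W; |value| = 18.184302
Longitude: 18° + 0.184302 × 60 = 18° 11.058120′

8845.5820,N / 01811.0581,W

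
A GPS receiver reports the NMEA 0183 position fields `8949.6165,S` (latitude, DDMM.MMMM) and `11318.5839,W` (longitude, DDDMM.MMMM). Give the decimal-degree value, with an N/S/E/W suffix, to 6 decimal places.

89.826942° S, 113.309732° W

Latitude: degrees = first 2 digits = 89, minutes = 49.6165; 89 + 49.6165/60 = 89.8269417
Lon: split at 3 digits → 113° and 18.5839′; 113 + 18.5839/60 = 113.3097317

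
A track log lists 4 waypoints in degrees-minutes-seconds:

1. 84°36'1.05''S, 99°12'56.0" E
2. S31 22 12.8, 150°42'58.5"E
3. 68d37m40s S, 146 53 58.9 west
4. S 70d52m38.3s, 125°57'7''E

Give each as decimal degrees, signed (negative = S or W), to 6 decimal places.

1. -84.600292, 99.215556
2. -31.370222, 150.716250
3. -68.627778, -146.899694
4. -70.877306, 125.951944

Point 1:
  Lat: 84° + 36/60 + 1.05/3600 = 84 + 0.600000 + 0.000292 = 84.6002917
  S → negative
  Lon: 99° + 12/60 + 56/3600 = 99 + 0.200000 + 0.015556 = 99.2155556
  E → positive
Point 2:
  Lat: 22′ + 12.8″ = 22.21333′; 31 + 22.21333/60 = 31.3702222
  S ⇒ negate
  λ: 150 + 42/60 + 58.5/3600 = 150.7162500
  E → positive
Point 3:
  φ: 37′ + 40″ = 37.66667′; 68 + 37.66667/60 = 68.6277778
  S → negative
  Lon: 146° + 53/60 + 58.9/3600 = 146 + 0.883333 + 0.016361 = 146.8996944
  W → negative
Point 4:
  Lat: 70 + 52/60 + 38.3/3600 = 70.8773056
  hemisphere S, so the sign is −
  Longitude: 125° + 57/60 + 7/3600 = 125 + 0.950000 + 0.001944 = 125.9519444
  E → positive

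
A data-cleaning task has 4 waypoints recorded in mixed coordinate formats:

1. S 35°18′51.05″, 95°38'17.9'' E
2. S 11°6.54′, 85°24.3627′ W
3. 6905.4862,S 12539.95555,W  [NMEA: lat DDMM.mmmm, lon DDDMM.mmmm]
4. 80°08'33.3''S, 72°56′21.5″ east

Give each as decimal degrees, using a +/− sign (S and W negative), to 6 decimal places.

1. -35.314181, 95.638306
2. -11.109000, -85.406045
3. -69.091437, -125.665926
4. -80.142583, 72.939306

Point 1:
  Latitude: 18′ + 51.05″ = 18.85083′; 35 + 18.85083/60 = 35.3141806
  S ⇒ negate
  Lon: 38′ + 17.9″ = 38.29833′; 95 + 38.29833/60 = 95.6383056
  E ⇒ keep positive
Point 2:
  Lat: 6.54′ = 0.109000°; total 11.1090000
  S ⇒ negate
  λ: 24.3627′ = 0.406045°; total 85.4060450
  W ⇒ negate
Point 3:
  φ: degrees = first 2 digits = 69, minutes = 5.4862; 69 + 5.4862/60 = 69.0914367
  hemisphere S, so the sign is −
  Lon: degrees = first 3 digits = 125, minutes = 39.95555; 125 + 39.95555/60 = 125.6659258
  hemisphere W, so the sign is −
Point 4:
  φ: 80 + 8/60 + 33.3/3600 = 80.1425833
  hemisphere S, so the sign is −
  Lon: 72° + 56/60 + 21.5/3600 = 72 + 0.933333 + 0.005972 = 72.9393056
  E ⇒ keep positive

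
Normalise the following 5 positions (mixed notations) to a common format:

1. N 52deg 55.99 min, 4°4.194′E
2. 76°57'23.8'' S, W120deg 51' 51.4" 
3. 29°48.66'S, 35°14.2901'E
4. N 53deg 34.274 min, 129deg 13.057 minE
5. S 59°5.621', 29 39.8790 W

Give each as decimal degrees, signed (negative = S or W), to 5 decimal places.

Point 1:
  φ: 55.99′ = 0.933167°; total 52.933167
  N ⇒ keep positive
  λ: 4.194′ = 0.069900°; total 4.069900
  E → positive
Point 2:
  φ: 76 + 57/60 + 23.8/3600 = 76.956611
  S ⇒ negate
  Longitude: 51′ + 51.4″ = 51.85667′; 120 + 51.85667/60 = 120.864278
  W ⇒ negate
Point 3:
  Latitude: 29 + 48.66/60 = 29.811000
  S → negative
  Lon: 35 + 14.2901/60 = 35.238168
  E → positive
Point 4:
  Lat: 34.274′ = 0.571233°; total 53.571233
  N ⇒ keep positive
  Lon: 129 + 13.057/60 = 129.217617
  E → positive
Point 5:
  φ: 5.621′ = 0.093683°; total 59.093683
  S ⇒ negate
  λ: 29 + 39.879/60 = 29.664650
  W → negative

1. 52.93317, 4.06990
2. -76.95661, -120.86428
3. -29.81100, 35.23817
4. 53.57123, 129.21762
5. -59.09368, -29.66465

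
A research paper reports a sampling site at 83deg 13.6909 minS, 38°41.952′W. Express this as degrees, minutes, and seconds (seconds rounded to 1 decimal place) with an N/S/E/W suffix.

83°13′41.5″ S, 38°41′57.1″ W

Lat: fractional minutes 0.69090 × 60 = 41.454″
Longitude: fractional minutes 0.95200 × 60 = 57.120″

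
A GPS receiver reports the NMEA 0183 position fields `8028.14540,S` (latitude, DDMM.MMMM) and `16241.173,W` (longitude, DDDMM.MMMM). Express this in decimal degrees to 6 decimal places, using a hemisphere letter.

80.469090° S, 162.686217° W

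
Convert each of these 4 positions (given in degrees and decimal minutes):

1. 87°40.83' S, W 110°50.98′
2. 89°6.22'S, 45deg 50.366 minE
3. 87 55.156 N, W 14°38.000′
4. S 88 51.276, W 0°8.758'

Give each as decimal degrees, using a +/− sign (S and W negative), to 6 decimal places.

1. -87.680500, -110.849667
2. -89.103667, 45.839433
3. 87.919267, -14.633333
4. -88.854600, -0.145967

Point 1:
  φ: 87 + 40.83/60 = 87.6805000
  S ⇒ negate
  Longitude: 50.98′ = 0.849667°; total 110.8496667
  W ⇒ negate
Point 2:
  Lat: 89 + 6.22/60 = 89.1036667
  hemisphere S, so the sign is −
  Longitude: 45 + 50.366/60 = 45.8394333
  E ⇒ keep positive
Point 3:
  Latitude: 87 + 55.156/60 = 87.9192667
  N → positive
  Longitude: 38′ = 0.633333°; total 14.6333333
  W → negative
Point 4:
  φ: 88 + 51.276/60 = 88.8546000
  S ⇒ negate
  Lon: 8.758′ = 0.145967°; total 0.1459667
  W → negative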